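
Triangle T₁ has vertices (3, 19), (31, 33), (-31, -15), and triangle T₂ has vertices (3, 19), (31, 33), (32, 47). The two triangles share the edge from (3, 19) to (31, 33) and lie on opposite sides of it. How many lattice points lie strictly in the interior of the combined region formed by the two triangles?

The union is the simple quadrilateral with vertices (3, 19), (-31, -15), (31, 33), (32, 47) in order.
Using the shoelace formula, 2A = |(3·(-15) − (-31)·19) + ((-31)·33 − 31·(-15)) + (31·47 − 32·33) + (32·19 − 3·47)| = 854, so the area is 427.
Along each edge there are gcd(|Δx|,|Δy|)+1 lattice points, so counting each shared vertex once the boundary has gcd(34,34) + gcd(62,48) + gcd(1,14) + gcd(29,28) = 34+2+1+1 = 38.
By Pick's theorem I = A − B/2 + 1 = 427 − 38/2 + 1 = 409.

409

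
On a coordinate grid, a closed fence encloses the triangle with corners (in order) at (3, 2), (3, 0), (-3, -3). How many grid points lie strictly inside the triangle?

4

Using the shoelace formula, 2A = |(3·0 − 3·2) + (3·(-3) − (-3)·0) + ((-3)·2 − 3·(-3))| = 12, so the area is 6.
Summing gcd(|Δx|,|Δy|) over the edges gives the boundary count: gcd(0,2) + gcd(6,3) + gcd(6,5) = 2+3+1 = 6.
By Pick's theorem A = I + B/2 − 1, so I = 6 − 6/2 + 1 = 4.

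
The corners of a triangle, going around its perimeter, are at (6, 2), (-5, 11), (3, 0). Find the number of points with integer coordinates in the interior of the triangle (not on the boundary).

Using the shoelace formula, 2A = |(6·11 − (-5)·2) + ((-5)·0 − 3·11) + (3·2 − 6·0)| = 49, so the area is 49/2.
Along each edge there are gcd(|Δx|,|Δy|)+1 lattice points, so counting each shared vertex once the boundary has gcd(11,9) + gcd(8,11) + gcd(3,2) = 1+1+1 = 3.
By Pick's theorem A = I + B/2 − 1, so I = 49/2 − 3/2 + 1 = 24.

24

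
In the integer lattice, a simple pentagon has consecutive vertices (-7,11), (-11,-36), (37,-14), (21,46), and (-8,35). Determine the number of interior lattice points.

2554

The shoelace formula gives twice the area as |[(-7)·(-36) − (-11)·11] + [(-11)·(-14) − 37·(-36)] + [37·46 − 21·(-14)] + [21·35 − (-8)·46] + [(-8)·11 − (-7)·35]| = 5115, so the area is 2557.5.
Along each edge there are gcd(|Δx|,|Δy|)+1 lattice points, so counting each shared vertex once the boundary has gcd(4,47) + gcd(48,22) + gcd(16,60) + gcd(29,11) + gcd(1,24) = 1+2+4+1+1 = 9.
Pick's theorem gives I = A − B/2 + 1 = 2557.5 − 9/2 + 1 = 2554.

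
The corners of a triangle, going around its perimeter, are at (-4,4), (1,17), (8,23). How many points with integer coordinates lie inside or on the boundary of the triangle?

Using the shoelace formula, 2A = |((-4)·17 − 1·4) + (1·23 − 8·17) + (8·4 − (-4)·23)| = 61, so the area is 61/2.
Summing gcd(|Δx|,|Δy|) over the edges gives the boundary count: gcd(5,13) + gcd(7,6) + gcd(12,19) = 1+1+1 = 3.
Pick's theorem gives I = A − B/2 + 1 = 61/2 − 3/2 + 1 = 30, so the closed region contains I + B = 30 + 3 = 33 lattice points.

33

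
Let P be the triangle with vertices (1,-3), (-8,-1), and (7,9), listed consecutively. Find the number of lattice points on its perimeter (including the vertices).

The number of boundary lattice points is Σ gcd(|Δx|,|Δy|) = gcd(9,2) + gcd(15,10) + gcd(6,12) = 1+5+6 = 12.

12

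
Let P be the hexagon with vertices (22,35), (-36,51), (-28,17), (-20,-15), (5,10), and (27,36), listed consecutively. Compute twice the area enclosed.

The shoelace formula gives twice the area as |[22·51 − (-36)·35] + [(-36)·17 − (-28)·51] + [(-28)·(-15) − (-20)·17] + [(-20)·10 − 5·(-15)] + [5·36 − 27·10] + [27·35 − 22·36]| = 3896, so the area is 1948.

3896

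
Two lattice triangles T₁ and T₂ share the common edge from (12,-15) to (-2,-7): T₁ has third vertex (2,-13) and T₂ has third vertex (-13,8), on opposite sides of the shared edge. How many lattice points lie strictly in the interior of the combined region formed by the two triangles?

The union is the simple quadrilateral with vertices (12,-15), (2,-13), (-2,-7), (-13,8) in order.
By the shoelace formula, twice the signed area is |[12·(-13) − 2·(-15)] + [2·(-7) − (-2)·(-13)] + [(-2)·8 − (-13)·(-7)] + [(-13)·(-15) − 12·8]| = 174, so the area is 87.
Along each edge there are gcd(|Δx|,|Δy|)+1 lattice points, so counting each shared vertex once the boundary has gcd(10,2) + gcd(4,6) + gcd(11,15) + gcd(25,23) = 2+2+1+1 = 6.
By Pick's theorem I = A − B/2 + 1 = 87 − 6/2 + 1 = 85.

85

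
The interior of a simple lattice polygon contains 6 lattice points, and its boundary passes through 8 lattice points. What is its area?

9

By Pick's theorem, A = I + B/2 − 1 = 6 + 8/2 − 1 = 9.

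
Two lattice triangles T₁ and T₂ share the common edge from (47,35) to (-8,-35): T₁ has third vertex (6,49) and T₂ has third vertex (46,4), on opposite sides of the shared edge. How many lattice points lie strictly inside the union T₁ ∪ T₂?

2629

The union is the simple quadrilateral with vertices (47,35), (6,49), (-8,-35), (46,4) in order.
By the shoelace formula, twice the signed area is |(47·49 − 6·35) + (6·(-35) − (-8)·49) + ((-8)·4 − 46·(-35)) + (46·35 − 47·4)| = 5275, so the area is 5275/2.
Along each edge there are gcd(|Δx|,|Δy|)+1 lattice points, so counting each shared vertex once the boundary has gcd(41,14) + gcd(14,84) + gcd(54,39) + gcd(1,31) = 1+14+3+1 = 19.
By Pick's theorem I = A − B/2 + 1 = 5275/2 − 19/2 + 1 = 2629.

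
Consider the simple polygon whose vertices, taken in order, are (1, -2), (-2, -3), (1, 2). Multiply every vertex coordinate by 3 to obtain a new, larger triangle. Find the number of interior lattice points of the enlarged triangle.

46

Using the shoelace formula, 2A = |[1·(-3) − (-2)·(-2)] + [(-2)·2 − 1·(-3)] + [1·(-2) − 1·2]| = 12, so the area is 6.
The number of boundary lattice points is Σ gcd(|Δx|,|Δy|) = gcd(3,1) + gcd(3,5) + gcd(0,4) = 1+1+4 = 6.
Scaling by 3 multiplies the area by 3² = 9 (so the new area is 54) and multiplies the boundary lattice-point count by 3, giving 18.
By Pick's theorem, the interior count of the dilated polygon is 54 − 18/2 + 1 = 46.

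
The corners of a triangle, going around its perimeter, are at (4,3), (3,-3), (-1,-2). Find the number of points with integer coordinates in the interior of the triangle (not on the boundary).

The shoelace formula gives twice the area as |[4·(-3) − 3·3] + [3·(-2) − (-1)·(-3)] + [(-1)·3 − 4·(-2)]| = 25, so the area is 25/2.
The number of boundary lattice points is Σ gcd(|Δx|,|Δy|) = gcd(1,6) + gcd(4,1) + gcd(5,5) = 1+1+5 = 7.
By Pick's theorem A = I + B/2 − 1, so I = 25/2 − 7/2 + 1 = 10.

10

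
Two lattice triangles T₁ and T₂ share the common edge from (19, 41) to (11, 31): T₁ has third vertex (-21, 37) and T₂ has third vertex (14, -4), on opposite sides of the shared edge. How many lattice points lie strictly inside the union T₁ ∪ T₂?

334

The union is the simple quadrilateral with vertices (19, 41), (-21, 37), (11, 31), (14, -4) in order.
By the shoelace formula, twice the signed area is |(19·37 − (-21)·41) + ((-21)·31 − 11·37) + (11·(-4) − 14·31) + (14·41 − 19·(-4))| = 678, so the area is 339.
The number of boundary lattice points is Σ gcd(|Δx|,|Δy|) = gcd(40,4) + gcd(32,6) + gcd(3,35) + gcd(5,45) = 4+2+1+5 = 12.
By Pick's theorem I = A − B/2 + 1 = 339 − 12/2 + 1 = 334.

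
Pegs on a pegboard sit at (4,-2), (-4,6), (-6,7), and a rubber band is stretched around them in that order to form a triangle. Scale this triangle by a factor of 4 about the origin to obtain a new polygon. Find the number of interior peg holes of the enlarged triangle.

45

By the shoelace formula, twice the signed area is |[4·6 − (-4)·(-2)] + [(-4)·7 − (-6)·6] + [(-6)·(-2) − 4·7]| = 8, so the area is 4.
The number of boundary lattice points is Σ gcd(|Δx|,|Δy|) = gcd(8,8) + gcd(2,1) + gcd(10,9) = 8+1+1 = 10.
Scaling by 4 multiplies the area by 4² = 16 (so the new area is 64) and multiplies the boundary lattice-point count by 4, giving 40.
By Pick's theorem, the interior count of the dilated polygon is 64 − 40/2 + 1 = 45.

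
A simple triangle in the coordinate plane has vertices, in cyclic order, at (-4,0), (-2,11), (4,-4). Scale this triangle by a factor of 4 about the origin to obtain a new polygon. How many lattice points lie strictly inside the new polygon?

Using the shoelace formula, 2A = |((-4)·11 − (-2)·0) + ((-2)·(-4) − 4·11) + (4·0 − (-4)·(-4))| = 96, so the area is 48.
Along each edge there are gcd(|Δx|,|Δy|)+1 lattice points, so counting each shared vertex once the boundary has gcd(2,11) + gcd(6,15) + gcd(8,4) = 1+3+4 = 8.
Scaling by 4 multiplies the area by 4² = 16 (so the new area is 768) and multiplies the boundary lattice-point count by 4, giving 32.
By Pick's theorem, the interior count of the dilated polygon is 768 − 32/2 + 1 = 753.

753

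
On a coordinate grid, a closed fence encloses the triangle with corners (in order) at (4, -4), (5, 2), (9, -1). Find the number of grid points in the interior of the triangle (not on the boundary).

By the shoelace formula, twice the signed area is |(4·2 − 5·(-4)) + (5·(-1) − 9·2) + (9·(-4) − 4·(-1))| = 27, so the area is 27/2.
Along each edge there are gcd(|Δx|,|Δy|)+1 lattice points, so counting each shared vertex once the boundary has gcd(1,6) + gcd(4,3) + gcd(5,3) = 1+1+1 = 3.
Pick's theorem gives I = A − B/2 + 1 = 27/2 − 3/2 + 1 = 13.

13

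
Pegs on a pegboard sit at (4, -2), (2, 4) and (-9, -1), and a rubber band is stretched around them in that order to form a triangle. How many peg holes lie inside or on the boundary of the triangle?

By the shoelace formula, twice the signed area is |(4·4 − 2·(-2)) + (2·(-1) − (-9)·4) + ((-9)·(-2) − 4·(-1))| = 76, so the area is 38.
The number of boundary lattice points is Σ gcd(|Δx|,|Δy|) = gcd(2,6) + gcd(11,5) + gcd(13,1) = 2+1+1 = 4.
Pick's theorem gives I = A − B/2 + 1 = 38 − 4/2 + 1 = 37, so the closed region contains I + B = 37 + 4 = 41 lattice points.

41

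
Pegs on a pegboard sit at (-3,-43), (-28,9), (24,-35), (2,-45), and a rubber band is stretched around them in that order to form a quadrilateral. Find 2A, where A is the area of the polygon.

Using the shoelace formula, 2A = |[(-3)·9 − (-28)·(-43)] + [(-28)·(-35) − 24·9] + [24·(-45) − 2·(-35)] + [2·(-43) − (-3)·(-45)]| = 1698, so the area is 849.

1698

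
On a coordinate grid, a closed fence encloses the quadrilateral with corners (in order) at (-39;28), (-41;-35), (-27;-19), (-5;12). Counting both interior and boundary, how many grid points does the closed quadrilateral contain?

1132

By the shoelace formula, twice the signed area is |((-39)·(-35) − (-41)·28) + ((-41)·(-19) − (-27)·(-35)) + ((-27)·12 − (-5)·(-19)) + ((-5)·28 − (-39)·12)| = 2256, so the area is 1128.
The number of boundary lattice points is Σ gcd(|Δx|,|Δy|) = gcd(2,63) + gcd(14,16) + gcd(22,31) + gcd(34,16) = 1+2+1+2 = 6.
Pick's theorem gives I = A − B/2 + 1 = 1128 − 6/2 + 1 = 1126, so the closed region contains I + B = 1126 + 6 = 1132 lattice points.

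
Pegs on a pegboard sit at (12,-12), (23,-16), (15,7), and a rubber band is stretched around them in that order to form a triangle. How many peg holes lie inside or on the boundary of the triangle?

By the shoelace formula, twice the signed area is |(12·(-16) − 23·(-12)) + (23·7 − 15·(-16)) + (15·(-12) − 12·7)| = 221, so the area is 110.5.
Along each edge there are gcd(|Δx|,|Δy|)+1 lattice points, so counting each shared vertex once the boundary has gcd(11,4) + gcd(8,23) + gcd(3,19) = 1+1+1 = 3.
Pick's theorem gives I = A − B/2 + 1 = 110.5 − 3/2 + 1 = 110, so the closed region contains I + B = 110 + 3 = 113 lattice points.

113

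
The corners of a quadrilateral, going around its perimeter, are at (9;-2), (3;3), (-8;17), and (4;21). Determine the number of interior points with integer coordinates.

Using the shoelace formula, 2A = |(9·3 − 3·(-2)) + (3·17 − (-8)·3) + ((-8)·21 − 4·17) + (4·(-2) − 9·21)| = 325, so the area is 325/2.
Summing gcd(|Δx|,|Δy|) over the edges gives the boundary count: gcd(6,5) + gcd(11,14) + gcd(12,4) + gcd(5,23) = 1+1+4+1 = 7.
Pick's theorem gives I = A − B/2 + 1 = 325/2 − 7/2 + 1 = 160.

160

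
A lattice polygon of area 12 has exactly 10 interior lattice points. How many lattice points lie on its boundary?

Pick's theorem gives A = I + B/2 − 1, so B = 2(A − I + 1) = 2(12 − 10 + 1) = 6.

6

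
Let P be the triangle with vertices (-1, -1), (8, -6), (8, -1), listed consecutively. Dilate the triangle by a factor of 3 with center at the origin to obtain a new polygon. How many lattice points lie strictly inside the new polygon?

181

The shoelace formula gives twice the area as |((-1)·(-6) − 8·(-1)) + (8·(-1) − 8·(-6)) + (8·(-1) − (-1)·(-1))| = 45, so the area is 45/2.
Along each edge there are gcd(|Δx|,|Δy|)+1 lattice points, so counting each shared vertex once the boundary has gcd(9,5) + gcd(0,5) + gcd(9,0) = 1+5+9 = 15.
Scaling by 3 multiplies the area by 3² = 9 (so the new area is 405/2) and multiplies the boundary lattice-point count by 3, giving 45.
By Pick's theorem, the interior count of the dilated polygon is 405/2 − 45/2 + 1 = 181.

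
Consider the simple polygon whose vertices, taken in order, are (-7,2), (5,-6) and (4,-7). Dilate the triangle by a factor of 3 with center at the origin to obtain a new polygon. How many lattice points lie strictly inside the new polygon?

Using the shoelace formula, 2A = |((-7)·(-6) − 5·2) + (5·(-7) − 4·(-6)) + (4·2 − (-7)·(-7))| = 20, so the area is 10.
The number of boundary lattice points is Σ gcd(|Δx|,|Δy|) = gcd(12,8) + gcd(1,1) + gcd(11,9) = 4+1+1 = 6.
Scaling by 3 multiplies the area by 3² = 9 (so the new area is 90) and multiplies the boundary lattice-point count by 3, giving 18.
By Pick's theorem, the interior count of the dilated polygon is 90 − 18/2 + 1 = 82.

82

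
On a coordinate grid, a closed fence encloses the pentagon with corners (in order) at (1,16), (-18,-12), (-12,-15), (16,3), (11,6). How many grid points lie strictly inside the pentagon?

412

By the shoelace formula, twice the signed area is |(1·(-12) − (-18)·16) + ((-18)·(-15) − (-12)·(-12)) + ((-12)·3 − 16·(-15)) + (16·6 − 11·3) + (11·16 − 1·6)| = 839, so the area is 839/2.
Summing gcd(|Δx|,|Δy|) over the edges gives the boundary count: gcd(19,28) + gcd(6,3) + gcd(28,18) + gcd(5,3) + gcd(10,10) = 1+3+2+1+10 = 17.
Pick's theorem gives I = A − B/2 + 1 = 839/2 − 17/2 + 1 = 412.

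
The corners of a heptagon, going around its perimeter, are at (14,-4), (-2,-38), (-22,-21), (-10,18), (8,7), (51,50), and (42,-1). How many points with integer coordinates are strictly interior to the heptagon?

Using the shoelace formula, 2A = |(14·(-38) − (-2)·(-4)) + ((-2)·(-21) − (-22)·(-38)) + ((-22)·18 − (-10)·(-21)) + ((-10)·7 − 8·18) + (8·50 − 51·7) + (51·(-1) − 42·50) + (42·(-4) − 14·(-1))| = 4416, so the area is 2208.
Summing gcd(|Δx|,|Δy|) over the edges gives the boundary count: gcd(16,34) + gcd(20,17) + gcd(12,39) + gcd(18,11) + gcd(43,43) + gcd(9,51) + gcd(28,3) = 2+1+3+1+43+3+1 = 54.
By Pick's theorem A = I + B/2 − 1, so I = 2208 − 54/2 + 1 = 2182.

2182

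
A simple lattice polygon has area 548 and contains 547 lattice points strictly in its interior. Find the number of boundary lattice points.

Pick's theorem gives A = I + B/2 − 1, so B = 2(A − I + 1) = 2(548 − 547 + 1) = 4.

4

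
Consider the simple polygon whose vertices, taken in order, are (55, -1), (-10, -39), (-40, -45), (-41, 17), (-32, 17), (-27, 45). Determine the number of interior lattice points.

Using the shoelace formula, 2A = |[55·(-39) − (-10)·(-1)] + [(-10)·(-45) − (-40)·(-39)] + [(-40)·17 − (-41)·(-45)] + [(-41)·17 − (-32)·17] + [(-32)·45 − (-27)·17] + [(-27)·(-1) − 55·45]| = 9372, so the area is 4686.
The number of boundary lattice points is Σ gcd(|Δx|,|Δy|) = gcd(65,38) + gcd(30,6) + gcd(1,62) + gcd(9,0) + gcd(5,28) + gcd(82,46) = 1+6+1+9+1+2 = 20.
Pick's theorem gives I = A − B/2 + 1 = 4686 − 20/2 + 1 = 4677.

4677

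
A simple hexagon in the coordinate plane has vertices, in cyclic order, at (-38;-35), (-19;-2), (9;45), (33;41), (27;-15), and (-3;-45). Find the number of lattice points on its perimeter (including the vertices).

Summing gcd(|Δx|,|Δy|) over the edges gives the boundary count: gcd(19,33) + gcd(28,47) + gcd(24,4) + gcd(6,56) + gcd(30,30) + gcd(35,10) = 1+1+4+2+30+5 = 43.

43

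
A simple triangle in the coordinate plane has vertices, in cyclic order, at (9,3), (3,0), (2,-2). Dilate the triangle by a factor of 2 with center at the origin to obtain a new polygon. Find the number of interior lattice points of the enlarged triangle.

The shoelace formula gives twice the area as |(9·0 − 3·3) + (3·(-2) − 2·0) + (2·3 − 9·(-2))| = 9, so the area is 4.5.
Along each edge there are gcd(|Δx|,|Δy|)+1 lattice points, so counting each shared vertex once the boundary has gcd(6,3) + gcd(1,2) + gcd(7,5) = 3+1+1 = 5.
Scaling by 2 multiplies the area by 2² = 4 (so the new area is 18) and multiplies the boundary lattice-point count by 2, giving 10.
By Pick's theorem, the interior count of the dilated polygon is 18 − 10/2 + 1 = 14.

14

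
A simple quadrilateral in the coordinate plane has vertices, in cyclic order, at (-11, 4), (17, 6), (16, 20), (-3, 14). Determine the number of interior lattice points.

266

By the shoelace formula, twice the signed area is |((-11)·6 − 17·4) + (17·20 − 16·6) + (16·14 − (-3)·20) + ((-3)·4 − (-11)·14)| = 536, so the area is 268.
The number of boundary lattice points is Σ gcd(|Δx|,|Δy|) = gcd(28,2) + gcd(1,14) + gcd(19,6) + gcd(8,10) = 2+1+1+2 = 6.
By Pick's theorem A = I + B/2 − 1, so I = 268 − 6/2 + 1 = 266.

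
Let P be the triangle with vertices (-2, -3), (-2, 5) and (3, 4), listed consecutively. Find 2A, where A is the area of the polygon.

40

Using the shoelace formula, 2A = |((-2)·5 − (-2)·(-3)) + ((-2)·4 − 3·5) + (3·(-3) − (-2)·4)| = 40, so the area is 20.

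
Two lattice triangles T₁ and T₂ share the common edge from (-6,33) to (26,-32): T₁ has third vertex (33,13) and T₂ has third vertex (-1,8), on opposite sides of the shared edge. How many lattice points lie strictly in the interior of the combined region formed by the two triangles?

1182

The union is the simple quadrilateral with vertices (-6,33), (33,13), (26,-32), (-1,8) in order.
Using the shoelace formula, 2A = |[(-6)·13 − 33·33] + [33·(-32) − 26·13] + [26·8 − (-1)·(-32)] + [(-1)·33 − (-6)·8]| = 2370, so the area is 1185.
Along each edge there are gcd(|Δx|,|Δy|)+1 lattice points, so counting each shared vertex once the boundary has gcd(39,20) + gcd(7,45) + gcd(27,40) + gcd(5,25) = 1+1+1+5 = 8.
By Pick's theorem I = A − B/2 + 1 = 1185 − 8/2 + 1 = 1182.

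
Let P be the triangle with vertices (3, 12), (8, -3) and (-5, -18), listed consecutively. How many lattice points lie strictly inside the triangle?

Using the shoelace formula, 2A = |(3·(-3) − 8·12) + (8·(-18) − (-5)·(-3)) + ((-5)·12 − 3·(-18))| = 270, so the area is 135.
Summing gcd(|Δx|,|Δy|) over the edges gives the boundary count: gcd(5,15) + gcd(13,15) + gcd(8,30) = 5+1+2 = 8.
Pick's theorem gives I = A − B/2 + 1 = 135 − 8/2 + 1 = 132.

132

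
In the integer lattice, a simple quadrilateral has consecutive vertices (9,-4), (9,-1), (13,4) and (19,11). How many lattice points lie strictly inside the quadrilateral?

12

By the shoelace formula, twice the signed area is |[9·(-1) − 9·(-4)] + [9·4 − 13·(-1)] + [13·11 − 19·4] + [19·(-4) − 9·11]| = 32, so the area is 16.
The number of boundary lattice points is Σ gcd(|Δx|,|Δy|) = gcd(0,3) + gcd(4,5) + gcd(6,7) + gcd(10,15) = 3+1+1+5 = 10.
By Pick's theorem A = I + B/2 − 1, so I = 16 − 10/2 + 1 = 12.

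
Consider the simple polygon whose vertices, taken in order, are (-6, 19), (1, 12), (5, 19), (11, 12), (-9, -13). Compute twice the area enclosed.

565

Using the shoelace formula, 2A = |[(-6)·12 − 1·19] + [1·19 − 5·12] + [5·12 − 11·19] + [11·(-13) − (-9)·12] + [(-9)·19 − (-6)·(-13)]| = 565, so the area is 282.5.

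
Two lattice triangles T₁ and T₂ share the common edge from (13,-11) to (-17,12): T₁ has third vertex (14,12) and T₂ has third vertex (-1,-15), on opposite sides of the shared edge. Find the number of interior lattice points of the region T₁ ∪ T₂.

The union is the simple quadrilateral with vertices (13,-11), (14,12), (-17,12), (-1,-15) in order.
The shoelace formula gives twice the area as |[13·12 − 14·(-11)] + [14·12 − (-17)·12] + [(-17)·(-15) − (-1)·12] + [(-1)·(-11) − 13·(-15)]| = 1155, so the area is 577.5.
Summing gcd(|Δx|,|Δy|) over the edges gives the boundary count: gcd(1,23) + gcd(31,0) + gcd(16,27) + gcd(14,4) = 1+31+1+2 = 35.
By Pick's theorem I = A − B/2 + 1 = 577.5 − 35/2 + 1 = 561.

561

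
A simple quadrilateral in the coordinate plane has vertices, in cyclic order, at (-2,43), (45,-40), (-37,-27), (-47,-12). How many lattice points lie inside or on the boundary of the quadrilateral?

By the shoelace formula, twice the signed area is |((-2)·(-40) − 45·43) + (45·(-27) − (-37)·(-40)) + ((-37)·(-12) − (-47)·(-27)) + ((-47)·43 − (-2)·(-12))| = 7420, so the area is 3710.
Summing gcd(|Δx|,|Δy|) over the edges gives the boundary count: gcd(47,83) + gcd(82,13) + gcd(10,15) + gcd(45,55) = 1+1+5+5 = 12.
Pick's theorem gives I = A − B/2 + 1 = 3710 − 12/2 + 1 = 3705, so the closed region contains I + B = 3705 + 12 = 3717 lattice points.

3717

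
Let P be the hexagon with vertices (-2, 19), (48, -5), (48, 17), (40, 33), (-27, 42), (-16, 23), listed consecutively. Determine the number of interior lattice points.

By the shoelace formula, twice the signed area is |[(-2)·(-5) − 48·19] + [48·17 − 48·(-5)] + [48·33 − 40·17] + [40·42 − (-27)·33] + [(-27)·23 − (-16)·42] + [(-16)·19 − (-2)·23]| = 3422, so the area is 1711.
Summing gcd(|Δx|,|Δy|) over the edges gives the boundary count: gcd(50,24) + gcd(0,22) + gcd(8,16) + gcd(67,9) + gcd(11,19) + gcd(14,4) = 2+22+8+1+1+2 = 36.
By Pick's theorem A = I + B/2 − 1, so I = 1711 − 36/2 + 1 = 1694.

1694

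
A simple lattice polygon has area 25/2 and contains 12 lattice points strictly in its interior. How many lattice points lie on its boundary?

3

Pick's theorem gives A = I + B/2 − 1, so B = 2(A − I + 1) = 2(25/2 − 12 + 1) = 3.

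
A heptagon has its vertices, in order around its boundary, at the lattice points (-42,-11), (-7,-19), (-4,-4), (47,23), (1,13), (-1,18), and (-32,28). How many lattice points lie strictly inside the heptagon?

By the shoelace formula, twice the signed area is |((-42)·(-19) − (-7)·(-11)) + ((-7)·(-4) − (-4)·(-19)) + ((-4)·23 − 47·(-4)) + (47·13 − 1·23) + (1·18 − (-1)·13) + ((-1)·28 − (-32)·18) + ((-32)·(-11) − (-42)·28)| = 3464, so the area is 1732.
Summing gcd(|Δx|,|Δy|) over the edges gives the boundary count: gcd(35,8) + gcd(3,15) + gcd(51,27) + gcd(46,10) + gcd(2,5) + gcd(31,10) + gcd(10,39) = 1+3+3+2+1+1+1 = 12.
By Pick's theorem A = I + B/2 − 1, so I = 1732 − 12/2 + 1 = 1727.

1727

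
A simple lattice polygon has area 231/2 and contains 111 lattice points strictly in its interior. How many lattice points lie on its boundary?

Pick's theorem gives A = I + B/2 − 1, so B = 2(A − I + 1) = 2(231/2 − 111 + 1) = 11.

11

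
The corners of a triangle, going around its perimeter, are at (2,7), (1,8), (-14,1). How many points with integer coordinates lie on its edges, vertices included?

4

Summing gcd(|Δx|,|Δy|) over the edges gives the boundary count: gcd(1,1) + gcd(15,7) + gcd(16,6) = 1+1+2 = 4.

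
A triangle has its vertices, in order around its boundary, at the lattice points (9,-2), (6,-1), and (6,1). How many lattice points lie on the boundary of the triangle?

The number of boundary lattice points is Σ gcd(|Δx|,|Δy|) = gcd(3,1) + gcd(0,2) + gcd(3,3) = 1+2+3 = 6.

6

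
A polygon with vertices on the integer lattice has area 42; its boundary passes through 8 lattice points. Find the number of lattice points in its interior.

39

Pick's theorem A = I + B/2 − 1 rearranges to I = A − B/2 + 1 = 42 − 8/2 + 1 = 39.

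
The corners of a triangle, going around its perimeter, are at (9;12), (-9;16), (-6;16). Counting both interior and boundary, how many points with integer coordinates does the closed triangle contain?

10

Using the shoelace formula, 2A = |(9·16 − (-9)·12) + ((-9)·16 − (-6)·16) + ((-6)·12 − 9·16)| = 12, so the area is 6.
Along each edge there are gcd(|Δx|,|Δy|)+1 lattice points, so counting each shared vertex once the boundary has gcd(18,4) + gcd(3,0) + gcd(15,4) = 2+3+1 = 6.
Pick's theorem gives I = A − B/2 + 1 = 6 − 6/2 + 1 = 4, so the closed region contains I + B = 4 + 6 = 10 lattice points.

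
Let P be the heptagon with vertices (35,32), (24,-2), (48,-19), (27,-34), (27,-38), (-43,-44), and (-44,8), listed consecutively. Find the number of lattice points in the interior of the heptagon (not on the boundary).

4602

Using the shoelace formula, 2A = |[35·(-2) − 24·32] + [24·(-19) − 48·(-2)] + [48·(-34) − 27·(-19)] + [27·(-38) − 27·(-34)] + [27·(-44) − (-43)·(-38)] + [(-43)·8 − (-44)·(-44)] + [(-44)·32 − 35·8]| = 9215, so the area is 4607.5.
Summing gcd(|Δx|,|Δy|) over the edges gives the boundary count: gcd(11,34) + gcd(24,17) + gcd(21,15) + gcd(0,4) + gcd(70,6) + gcd(1,52) + gcd(79,24) = 1+1+3+4+2+1+1 = 13.
By Pick's theorem A = I + B/2 − 1, so I = 4607.5 − 13/2 + 1 = 4602.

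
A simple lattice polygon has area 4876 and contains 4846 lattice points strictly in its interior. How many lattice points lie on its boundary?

62

Pick's theorem gives A = I + B/2 − 1, so B = 2(A − I + 1) = 2(4876 − 4846 + 1) = 62.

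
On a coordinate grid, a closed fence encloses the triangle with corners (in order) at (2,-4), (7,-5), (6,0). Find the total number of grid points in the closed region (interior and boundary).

The shoelace formula gives twice the area as |[2·(-5) − 7·(-4)] + [7·0 − 6·(-5)] + [6·(-4) − 2·0]| = 24, so the area is 12.
The number of boundary lattice points is Σ gcd(|Δx|,|Δy|) = gcd(5,1) + gcd(1,5) + gcd(4,4) = 1+1+4 = 6.
Pick's theorem gives I = A − B/2 + 1 = 12 − 6/2 + 1 = 10, so the closed region contains I + B = 10 + 6 = 16 lattice points.

16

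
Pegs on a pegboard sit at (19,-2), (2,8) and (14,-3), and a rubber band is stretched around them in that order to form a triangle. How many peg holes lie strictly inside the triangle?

33

By the shoelace formula, twice the signed area is |[19·8 − 2·(-2)] + [2·(-3) − 14·8] + [14·(-2) − 19·(-3)]| = 67, so the area is 33.5.
Along each edge there are gcd(|Δx|,|Δy|)+1 lattice points, so counting each shared vertex once the boundary has gcd(17,10) + gcd(12,11) + gcd(5,1) = 1+1+1 = 3.
Pick's theorem gives I = A − B/2 + 1 = 33.5 − 3/2 + 1 = 33.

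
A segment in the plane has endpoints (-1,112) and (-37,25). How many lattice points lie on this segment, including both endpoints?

The number of lattice points on a segment between lattice points is gcd(|Δx|,|Δy|) + 1 = gcd(36,87) + 1 = 3 + 1 = 4.

4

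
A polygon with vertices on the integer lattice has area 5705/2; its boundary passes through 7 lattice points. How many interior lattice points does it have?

From Pick's theorem, I = A − B/2 + 1 = 5705/2 − 7/2 + 1 = 2850.

2850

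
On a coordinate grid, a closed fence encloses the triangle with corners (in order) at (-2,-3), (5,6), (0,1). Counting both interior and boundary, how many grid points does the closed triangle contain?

10

The shoelace formula gives twice the area as |((-2)·6 − 5·(-3)) + (5·1 − 0·6) + (0·(-3) − (-2)·1)| = 10, so the area is 5.
Summing gcd(|Δx|,|Δy|) over the edges gives the boundary count: gcd(7,9) + gcd(5,5) + gcd(2,4) = 1+5+2 = 8.
Pick's theorem gives I = A − B/2 + 1 = 5 − 8/2 + 1 = 2, so the closed region contains I + B = 2 + 8 = 10 lattice points.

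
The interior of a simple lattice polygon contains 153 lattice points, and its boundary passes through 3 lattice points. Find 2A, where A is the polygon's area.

Pick's theorem states A = I + B/2 − 1, so A = 153 + 3/2 − 1 = 307/2.
Hence 2A = 307.

307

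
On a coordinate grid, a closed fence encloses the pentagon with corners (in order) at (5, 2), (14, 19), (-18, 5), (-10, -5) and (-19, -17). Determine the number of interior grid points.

367

The shoelace formula gives twice the area as |[5·19 − 14·2] + [14·5 − (-18)·19] + [(-18)·(-5) − (-10)·5] + [(-10)·(-17) − (-19)·(-5)] + [(-19)·2 − 5·(-17)]| = 741, so the area is 741/2.
Summing gcd(|Δx|,|Δy|) over the edges gives the boundary count: gcd(9,17) + gcd(32,14) + gcd(8,10) + gcd(9,12) + gcd(24,19) = 1+2+2+3+1 = 9.
By Pick's theorem A = I + B/2 − 1, so I = 741/2 − 9/2 + 1 = 367.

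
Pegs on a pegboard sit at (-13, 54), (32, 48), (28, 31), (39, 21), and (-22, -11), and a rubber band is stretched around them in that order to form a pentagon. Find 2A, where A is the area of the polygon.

4623

The shoelace formula gives twice the area as |[(-13)·48 − 32·54] + [32·31 − 28·48] + [28·21 − 39·31] + [39·(-11) − (-22)·21] + [(-22)·54 − (-13)·(-11)]| = 4623, so the area is 4623/2.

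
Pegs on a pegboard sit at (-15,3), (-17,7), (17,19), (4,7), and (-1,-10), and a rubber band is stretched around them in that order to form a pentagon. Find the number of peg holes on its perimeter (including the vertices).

The number of boundary lattice points is Σ gcd(|Δx|,|Δy|) = gcd(2,4) + gcd(34,12) + gcd(13,12) + gcd(5,17) + gcd(14,13) = 2+2+1+1+1 = 7.

7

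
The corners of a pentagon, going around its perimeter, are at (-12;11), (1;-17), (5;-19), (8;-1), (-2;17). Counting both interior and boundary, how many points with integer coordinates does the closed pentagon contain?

By the shoelace formula, twice the signed area is |[(-12)·(-17) − 1·11] + [1·(-19) − 5·(-17)] + [5·(-1) − 8·(-19)] + [8·17 − (-2)·(-1)] + [(-2)·11 − (-12)·17]| = 722, so the area is 361.
Along each edge there are gcd(|Δx|,|Δy|)+1 lattice points, so counting each shared vertex once the boundary has gcd(13,28) + gcd(4,2) + gcd(3,18) + gcd(10,18) + gcd(10,6) = 1+2+3+2+2 = 10.
Pick's theorem gives I = A − B/2 + 1 = 361 − 10/2 + 1 = 357, so the closed region contains I + B = 357 + 10 = 367 lattice points.

367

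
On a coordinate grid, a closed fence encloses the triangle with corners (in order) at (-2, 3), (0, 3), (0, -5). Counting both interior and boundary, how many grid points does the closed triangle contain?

The shoelace formula gives twice the area as |((-2)·3 − 0·3) + (0·(-5) − 0·3) + (0·3 − (-2)·(-5))| = 16, so the area is 8.
Summing gcd(|Δx|,|Δy|) over the edges gives the boundary count: gcd(2,0) + gcd(0,8) + gcd(2,8) = 2+8+2 = 12.
Pick's theorem gives I = A − B/2 + 1 = 8 − 12/2 + 1 = 3, so the closed region contains I + B = 3 + 12 = 15 lattice points.

15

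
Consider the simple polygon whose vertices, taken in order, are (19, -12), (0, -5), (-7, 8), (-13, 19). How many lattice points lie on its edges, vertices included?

The number of boundary lattice points is Σ gcd(|Δx|,|Δy|) = gcd(19,7) + gcd(7,13) + gcd(6,11) + gcd(32,31) = 1+1+1+1 = 4.

4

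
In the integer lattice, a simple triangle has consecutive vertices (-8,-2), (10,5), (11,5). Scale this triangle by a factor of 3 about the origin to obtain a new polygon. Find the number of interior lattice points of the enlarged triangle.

By the shoelace formula, twice the signed area is |((-8)·5 − 10·(-2)) + (10·5 − 11·5) + (11·(-2) − (-8)·5)| = 7, so the area is 7/2.
The number of boundary lattice points is Σ gcd(|Δx|,|Δy|) = gcd(18,7) + gcd(1,0) + gcd(19,7) = 1+1+1 = 3.
Scaling by 3 multiplies the area by 3² = 9 (so the new area is 63/2) and multiplies the boundary lattice-point count by 3, giving 9.
By Pick's theorem, the interior count of the dilated polygon is 63/2 − 9/2 + 1 = 28.

28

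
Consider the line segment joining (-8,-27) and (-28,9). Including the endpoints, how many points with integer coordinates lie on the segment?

The number of lattice points on a segment between lattice points is gcd(|Δx|,|Δy|) + 1 = gcd(20,36) + 1 = 4 + 1 = 5.

5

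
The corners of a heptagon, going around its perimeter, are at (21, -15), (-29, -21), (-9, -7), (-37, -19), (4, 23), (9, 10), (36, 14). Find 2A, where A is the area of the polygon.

2960

The shoelace formula gives twice the area as |(21·(-21) − (-29)·(-15)) + ((-29)·(-7) − (-9)·(-21)) + ((-9)·(-19) − (-37)·(-7)) + ((-37)·23 − 4·(-19)) + (4·10 − 9·23) + (9·14 − 36·10) + (36·(-15) − 21·14)| = 2960, so the area is 1480.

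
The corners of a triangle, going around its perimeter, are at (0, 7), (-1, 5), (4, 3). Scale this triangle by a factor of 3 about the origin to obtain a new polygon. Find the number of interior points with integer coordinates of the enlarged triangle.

By the shoelace formula, twice the signed area is |[0·5 − (-1)·7] + [(-1)·3 − 4·5] + [4·7 − 0·3]| = 12, so the area is 6.
Summing gcd(|Δx|,|Δy|) over the edges gives the boundary count: gcd(1,2) + gcd(5,2) + gcd(4,4) = 1+1+4 = 6.
Scaling by 3 multiplies the area by 3² = 9 (so the new area is 54) and multiplies the boundary lattice-point count by 3, giving 18.
By Pick's theorem, the interior count of the dilated polygon is 54 − 18/2 + 1 = 46.

46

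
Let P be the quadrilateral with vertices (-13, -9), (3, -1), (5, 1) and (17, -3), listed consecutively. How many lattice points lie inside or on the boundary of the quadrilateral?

99

By the shoelace formula, twice the signed area is |((-13)·(-1) − 3·(-9)) + (3·1 − 5·(-1)) + (5·(-3) − 17·1) + (17·(-9) − (-13)·(-3))| = 176, so the area is 88.
Along each edge there are gcd(|Δx|,|Δy|)+1 lattice points, so counting each shared vertex once the boundary has gcd(16,8) + gcd(2,2) + gcd(12,4) + gcd(30,6) = 8+2+4+6 = 20.
Pick's theorem gives I = A − B/2 + 1 = 88 − 20/2 + 1 = 79, so the closed region contains I + B = 79 + 20 = 99 lattice points.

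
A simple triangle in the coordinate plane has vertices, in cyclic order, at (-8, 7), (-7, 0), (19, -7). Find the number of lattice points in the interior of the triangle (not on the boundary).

By the shoelace formula, twice the signed area is |((-8)·0 − (-7)·7) + ((-7)·(-7) − 19·0) + (19·7 − (-8)·(-7))| = 175, so the area is 87.5.
Along each edge there are gcd(|Δx|,|Δy|)+1 lattice points, so counting each shared vertex once the boundary has gcd(1,7) + gcd(26,7) + gcd(27,14) = 1+1+1 = 3.
Pick's theorem gives I = A − B/2 + 1 = 87.5 − 3/2 + 1 = 87.

87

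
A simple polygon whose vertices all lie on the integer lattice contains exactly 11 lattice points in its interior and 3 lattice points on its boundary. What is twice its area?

Pick's theorem states A = I + B/2 − 1, so A = 11 + 3/2 − 1 = 23/2.
Hence 2A = 23.

23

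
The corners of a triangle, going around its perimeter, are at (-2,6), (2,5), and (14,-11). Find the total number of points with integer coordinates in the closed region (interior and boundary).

30

Using the shoelace formula, 2A = |((-2)·5 − 2·6) + (2·(-11) − 14·5) + (14·6 − (-2)·(-11))| = 52, so the area is 26.
Along each edge there are gcd(|Δx|,|Δy|)+1 lattice points, so counting each shared vertex once the boundary has gcd(4,1) + gcd(12,16) + gcd(16,17) = 1+4+1 = 6.
Pick's theorem gives I = A − B/2 + 1 = 26 − 6/2 + 1 = 24, so the closed region contains I + B = 24 + 6 = 30 lattice points.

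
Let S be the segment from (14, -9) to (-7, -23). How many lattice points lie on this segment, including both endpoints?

8

The number of lattice points on a segment between lattice points is gcd(|Δx|,|Δy|) + 1 = gcd(21,14) + 1 = 7 + 1 = 8.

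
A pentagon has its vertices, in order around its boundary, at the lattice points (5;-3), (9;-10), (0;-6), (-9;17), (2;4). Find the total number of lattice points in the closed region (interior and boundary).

117

By the shoelace formula, twice the signed area is |(5·(-10) − 9·(-3)) + (9·(-6) − 0·(-10)) + (0·17 − (-9)·(-6)) + ((-9)·4 − 2·17) + (2·(-3) − 5·4)| = 227, so the area is 113.5.
Summing gcd(|Δx|,|Δy|) over the edges gives the boundary count: gcd(4,7) + gcd(9,4) + gcd(9,23) + gcd(11,13) + gcd(3,7) = 1+1+1+1+1 = 5.
Pick's theorem gives I = A − B/2 + 1 = 113.5 − 5/2 + 1 = 112, so the closed region contains I + B = 112 + 5 = 117 lattice points.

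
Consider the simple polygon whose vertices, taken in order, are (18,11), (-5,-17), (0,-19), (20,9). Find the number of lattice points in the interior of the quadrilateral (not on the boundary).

138

By the shoelace formula, twice the signed area is |(18·(-17) − (-5)·11) + ((-5)·(-19) − 0·(-17)) + (0·9 − 20·(-19)) + (20·11 − 18·9)| = 282, so the area is 141.
Along each edge there are gcd(|Δx|,|Δy|)+1 lattice points, so counting each shared vertex once the boundary has gcd(23,28) + gcd(5,2) + gcd(20,28) + gcd(2,2) = 1+1+4+2 = 8.
Pick's theorem gives I = A − B/2 + 1 = 141 − 8/2 + 1 = 138.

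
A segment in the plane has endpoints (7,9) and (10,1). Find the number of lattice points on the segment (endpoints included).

The number of lattice points on a segment between lattice points is gcd(|Δx|,|Δy|) + 1 = gcd(3,8) + 1 = 1 + 1 = 2.

2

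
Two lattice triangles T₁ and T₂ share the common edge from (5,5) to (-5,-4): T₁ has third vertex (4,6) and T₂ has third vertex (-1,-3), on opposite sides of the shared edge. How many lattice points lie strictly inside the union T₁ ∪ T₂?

The union is the simple quadrilateral with vertices (5,5), (4,6), (-5,-4), (-1,-3) in order.
Using the shoelace formula, 2A = |(5·6 − 4·5) + (4·(-4) − (-5)·6) + ((-5)·(-3) − (-1)·(-4)) + ((-1)·5 − 5·(-3))| = 45, so the area is 22.5.
Summing gcd(|Δx|,|Δy|) over the edges gives the boundary count: gcd(1,1) + gcd(9,10) + gcd(4,1) + gcd(6,8) = 1+1+1+2 = 5.
By Pick's theorem I = A − B/2 + 1 = 22.5 − 5/2 + 1 = 21.

21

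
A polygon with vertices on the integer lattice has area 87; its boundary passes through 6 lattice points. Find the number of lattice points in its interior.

Pick's theorem A = I + B/2 − 1 rearranges to I = A − B/2 + 1 = 87 − 6/2 + 1 = 85.

85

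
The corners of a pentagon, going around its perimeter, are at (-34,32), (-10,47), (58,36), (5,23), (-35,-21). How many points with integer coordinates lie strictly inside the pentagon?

Using the shoelace formula, 2A = |[(-34)·47 − (-10)·32] + [(-10)·36 − 58·47] + [58·23 − 5·36] + [5·(-21) − (-35)·23] + [(-35)·32 − (-34)·(-21)]| = 4344, so the area is 2172.
The number of boundary lattice points is Σ gcd(|Δx|,|Δy|) = gcd(24,15) + gcd(68,11) + gcd(53,13) + gcd(40,44) + gcd(1,53) = 3+1+1+4+1 = 10.
By Pick's theorem A = I + B/2 − 1, so I = 2172 − 10/2 + 1 = 2168.

2168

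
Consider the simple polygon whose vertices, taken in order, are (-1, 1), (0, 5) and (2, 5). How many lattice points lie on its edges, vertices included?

Summing gcd(|Δx|,|Δy|) over the edges gives the boundary count: gcd(1,4) + gcd(2,0) + gcd(3,4) = 1+2+1 = 4.

4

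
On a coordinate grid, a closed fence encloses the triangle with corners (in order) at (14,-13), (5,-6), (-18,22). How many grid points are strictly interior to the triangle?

45

The shoelace formula gives twice the area as |(14·(-6) − 5·(-13)) + (5·22 − (-18)·(-6)) + ((-18)·(-13) − 14·22)| = 91, so the area is 91/2.
Along each edge there are gcd(|Δx|,|Δy|)+1 lattice points, so counting each shared vertex once the boundary has gcd(9,7) + gcd(23,28) + gcd(32,35) = 1+1+1 = 3.
By Pick's theorem A = I + B/2 − 1, so I = 91/2 − 3/2 + 1 = 45.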